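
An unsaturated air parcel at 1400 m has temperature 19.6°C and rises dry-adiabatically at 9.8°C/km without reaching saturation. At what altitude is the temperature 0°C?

3400 m

Height above start = (19.6 − 0) / 9.8 = 2 km
Altitude = 1400 m + 2000 m = 3400 m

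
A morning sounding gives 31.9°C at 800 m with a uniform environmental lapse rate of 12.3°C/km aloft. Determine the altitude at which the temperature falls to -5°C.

Height above start = (31.9 − (-5)) / 12.3 = 3 km
Altitude = 800 m + 3000 m = 3800 m

3800 m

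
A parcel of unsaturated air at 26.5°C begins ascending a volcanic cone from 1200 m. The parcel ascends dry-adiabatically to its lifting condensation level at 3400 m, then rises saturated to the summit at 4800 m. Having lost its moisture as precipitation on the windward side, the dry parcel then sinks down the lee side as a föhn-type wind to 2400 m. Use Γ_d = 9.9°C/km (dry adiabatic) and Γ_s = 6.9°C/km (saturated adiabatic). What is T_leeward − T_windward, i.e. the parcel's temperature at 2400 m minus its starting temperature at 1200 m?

-7.68°C

1200–3400 m, dry: Δz = 2.2 km ⇒ ΔT = -21.78°C; T = 4.72°C
3400–4800 m, saturated: Δz = 1.4 km ⇒ ΔT = -9.66°C; T = -4.94°C
4800–2400 m, dry descent: Δz = 2.4 km ⇒ ΔT = +23.76°C; T = 18.82°C
Net change vs windward start: 18.82 − 26.5 = -7.68°C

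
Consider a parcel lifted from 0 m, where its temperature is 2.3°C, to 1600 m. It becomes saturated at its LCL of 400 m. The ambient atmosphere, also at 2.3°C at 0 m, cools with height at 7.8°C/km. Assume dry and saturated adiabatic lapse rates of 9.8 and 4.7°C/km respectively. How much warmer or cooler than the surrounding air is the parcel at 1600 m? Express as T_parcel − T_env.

Parcel:
  From 0 m to 400 m (dry): cools by 9.8 × 0.4 = 3.92°C, giving -1.62°C.
  From 400 m to 1600 m (saturated): cools by 4.7 × 1.2 = 5.64°C, giving -7.26°C.
Environment:
  From 0 m to 1600 m (environment): cools by 7.8 × 1.6 = 12.48°C, giving -10.18°C.
T_parcel − T_env = -7.26 − (-10.18) = +2.92°C

+2.92°C (parcel warmer than environment)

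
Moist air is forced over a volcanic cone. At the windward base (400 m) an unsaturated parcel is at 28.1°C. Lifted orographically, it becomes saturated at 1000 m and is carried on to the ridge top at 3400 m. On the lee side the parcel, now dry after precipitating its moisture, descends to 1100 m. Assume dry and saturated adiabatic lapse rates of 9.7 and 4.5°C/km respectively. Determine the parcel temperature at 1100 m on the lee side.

From 400 m to 1000 m (dry): cools by 9.7 × 0.6 = 5.82°C, giving 22.28°C.
From 1000 m to 3400 m (saturated): cools by 4.5 × 2.4 = 10.8°C, giving 11.48°C.
From 3400 m to 1100 m (dry descent): warms by 9.7 × 2.3 = 22.31°C, giving 33.79°C.

33.79°C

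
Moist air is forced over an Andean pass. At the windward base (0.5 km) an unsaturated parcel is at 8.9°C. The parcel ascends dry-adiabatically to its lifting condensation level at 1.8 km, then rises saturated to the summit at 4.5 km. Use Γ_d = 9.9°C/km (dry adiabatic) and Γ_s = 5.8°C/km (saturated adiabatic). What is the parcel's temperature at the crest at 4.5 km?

-19.63°C

Dry to 1800 m: -9.9 × 1.3 km = -12.87°C, so T = -3.97°C.
Saturated to 4500 m: -5.8 × 2.7 km = -15.66°C, so T = -19.63°C.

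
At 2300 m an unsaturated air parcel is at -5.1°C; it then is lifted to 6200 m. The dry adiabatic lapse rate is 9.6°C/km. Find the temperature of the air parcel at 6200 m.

-42.54°C

2300 → 6200 m (dry adiabatic, 9.6°C/km): ΔT = -9.6 × 3.9 = -37.44°C → T = -42.54°C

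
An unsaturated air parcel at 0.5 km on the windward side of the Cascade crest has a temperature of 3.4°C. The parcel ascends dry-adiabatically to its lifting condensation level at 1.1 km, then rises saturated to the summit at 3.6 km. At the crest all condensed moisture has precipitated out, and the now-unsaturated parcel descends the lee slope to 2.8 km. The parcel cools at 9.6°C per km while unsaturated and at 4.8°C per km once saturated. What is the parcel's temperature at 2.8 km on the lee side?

-6.68°C

500–1100 m, dry: Δz = 0.6 km ⇒ ΔT = -5.76°C; T = -2.36°C
1100–3600 m, saturated: Δz = 2.5 km ⇒ ΔT = -12°C; T = -14.36°C
3600–2800 m, dry descent: Δz = 0.8 km ⇒ ΔT = +7.68°C; T = -6.68°C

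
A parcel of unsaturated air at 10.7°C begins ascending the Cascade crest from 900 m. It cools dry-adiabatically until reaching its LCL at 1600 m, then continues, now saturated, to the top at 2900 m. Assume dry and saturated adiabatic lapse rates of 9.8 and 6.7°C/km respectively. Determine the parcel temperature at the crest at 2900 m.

-4.87°C

From 900 m to 1600 m (dry): cools by 9.8 × 0.7 = 6.86°C, giving 3.84°C.
From 1600 m to 2900 m (saturated): cools by 6.7 × 1.3 = 8.71°C, giving -4.87°C.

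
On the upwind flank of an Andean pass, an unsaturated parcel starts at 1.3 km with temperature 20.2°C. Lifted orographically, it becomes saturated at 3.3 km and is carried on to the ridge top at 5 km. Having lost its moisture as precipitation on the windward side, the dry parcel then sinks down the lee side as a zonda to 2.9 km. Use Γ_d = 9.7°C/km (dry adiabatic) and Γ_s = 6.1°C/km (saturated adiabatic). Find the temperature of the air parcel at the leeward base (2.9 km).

1300 → 3300 m (dry, 9.7°C/km): ΔT = -9.7 × 2 = -19.4°C → T = 0.8°C
3300 → 5000 m (saturated, 6.1°C/km): ΔT = -6.1 × 1.7 = -10.37°C → T = -9.57°C
5000 → 2900 m (dry descent, 9.7°C/km): ΔT = +9.7 × 2.1 = +20.37°C → T = 10.8°C

10.8°C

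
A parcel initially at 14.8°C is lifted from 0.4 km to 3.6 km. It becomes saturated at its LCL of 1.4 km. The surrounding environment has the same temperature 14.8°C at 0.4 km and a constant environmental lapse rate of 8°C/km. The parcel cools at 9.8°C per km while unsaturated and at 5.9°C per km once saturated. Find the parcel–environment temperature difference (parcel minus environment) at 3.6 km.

+2.82°C (parcel warmer than environment)

Parcel:
  400–1400 m, dry: Δz = 1 km ⇒ ΔT = -9.8°C; T = 5°C
  1400–3600 m, saturated: Δz = 2.2 km ⇒ ΔT = -12.98°C; T = -7.98°C
Environment:
  400–3600 m, environment: Δz = 3.2 km ⇒ ΔT = -25.6°C; T = -10.8°C
T_parcel − T_env = -7.98 − (-10.8) = +2.82°C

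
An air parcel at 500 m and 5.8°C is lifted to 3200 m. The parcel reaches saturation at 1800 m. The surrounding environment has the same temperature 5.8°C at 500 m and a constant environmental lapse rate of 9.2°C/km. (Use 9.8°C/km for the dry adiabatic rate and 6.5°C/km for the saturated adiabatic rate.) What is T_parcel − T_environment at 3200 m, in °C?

+3°C (parcel warmer than environment)

Parcel:
  From 500 m to 1800 m (dry): cools by 9.8 × 1.3 = 12.74°C, giving -6.94°C.
  From 1800 m to 3200 m (saturated): cools by 6.5 × 1.4 = 9.1°C, giving -16.04°C.
Environment:
  From 500 m to 3200 m (environment): cools by 9.2 × 2.7 = 24.84°C, giving -19.04°C.
T_parcel − T_env = -16.04 − (-19.04) = +3°C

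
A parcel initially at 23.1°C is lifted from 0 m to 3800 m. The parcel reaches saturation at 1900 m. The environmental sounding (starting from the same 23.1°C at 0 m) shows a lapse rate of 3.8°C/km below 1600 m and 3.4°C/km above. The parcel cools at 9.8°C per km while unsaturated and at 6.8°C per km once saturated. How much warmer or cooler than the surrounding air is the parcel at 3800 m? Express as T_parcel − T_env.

Parcel:
  From 0 m to 1900 m (dry): cools by 9.8 × 1.9 = 18.62°C, giving 4.48°C.
  From 1900 m to 3800 m (saturated): cools by 6.8 × 1.9 = 12.92°C, giving -8.44°C.
Environment:
  From 0 m to 1600 m (environment, lower layer): cools by 3.8 × 1.6 = 6.08°C, giving 17.02°C.
  From 1600 m to 3800 m (environment, upper layer): cools by 3.4 × 2.2 = 7.48°C, giving 9.54°C.
T_parcel − T_env = -8.44 − 9.54 = -17.98°C

-17.98°C (parcel cooler than environment)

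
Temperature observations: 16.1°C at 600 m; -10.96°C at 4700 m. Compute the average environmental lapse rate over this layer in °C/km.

6.6°C/km

Γ = −ΔT/Δz = (16.1 − (-10.96)) / (4700 − 600) m
  = 27.06°C / 4.1 km = 6.6°C/km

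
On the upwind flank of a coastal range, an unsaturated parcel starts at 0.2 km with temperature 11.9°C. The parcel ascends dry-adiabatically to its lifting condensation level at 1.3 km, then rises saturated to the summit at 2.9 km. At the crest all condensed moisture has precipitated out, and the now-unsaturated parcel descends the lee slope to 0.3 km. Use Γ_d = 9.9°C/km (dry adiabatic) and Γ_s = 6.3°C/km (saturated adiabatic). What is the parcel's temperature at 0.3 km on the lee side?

16.67°C

200 → 1300 m (dry, 9.9°C/km): ΔT = -9.9 × 1.1 = -10.89°C → T = 1.01°C
1300 → 2900 m (saturated, 6.3°C/km): ΔT = -6.3 × 1.6 = -10.08°C → T = -9.07°C
2900 → 300 m (dry descent, 9.9°C/km): ΔT = +9.9 × 2.6 = +25.74°C → T = 16.67°C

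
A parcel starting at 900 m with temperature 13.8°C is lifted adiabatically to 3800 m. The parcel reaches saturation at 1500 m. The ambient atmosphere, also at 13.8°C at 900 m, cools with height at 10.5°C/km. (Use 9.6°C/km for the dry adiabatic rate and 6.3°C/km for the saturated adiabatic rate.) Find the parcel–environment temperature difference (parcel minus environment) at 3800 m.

Parcel:
  Dry to 1500 m: -9.6 × 0.6 km = -5.76°C, so T = 8.04°C.
  Saturated to 3800 m: -6.3 × 2.3 km = -14.49°C, so T = -6.45°C.
Environment:
  Environment to 3800 m: -10.5 × 2.9 km = -30.45°C, so T = -16.65°C.
T_parcel − T_env = -6.45 − (-16.65) = +10.2°C

+10.2°C (parcel warmer than environment)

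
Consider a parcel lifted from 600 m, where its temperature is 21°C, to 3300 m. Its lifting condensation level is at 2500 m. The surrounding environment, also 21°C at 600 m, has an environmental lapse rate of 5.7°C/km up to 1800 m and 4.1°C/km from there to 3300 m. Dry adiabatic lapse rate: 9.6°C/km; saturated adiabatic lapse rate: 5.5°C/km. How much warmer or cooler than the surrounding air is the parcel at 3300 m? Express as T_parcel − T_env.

Parcel:
  600–2500 m, dry: Δz = 1.9 km ⇒ ΔT = -18.24°C; T = 2.76°C
  2500–3300 m, saturated: Δz = 0.8 km ⇒ ΔT = -4.4°C; T = -1.64°C
Environment:
  600–1800 m, environment, lower layer: Δz = 1.2 km ⇒ ΔT = -6.84°C; T = 14.16°C
  1800–3300 m, environment, upper layer: Δz = 1.5 km ⇒ ΔT = -6.15°C; T = 8.01°C
T_parcel − T_env = -1.64 − 8.01 = -9.65°C

-9.65°C (parcel cooler than environment)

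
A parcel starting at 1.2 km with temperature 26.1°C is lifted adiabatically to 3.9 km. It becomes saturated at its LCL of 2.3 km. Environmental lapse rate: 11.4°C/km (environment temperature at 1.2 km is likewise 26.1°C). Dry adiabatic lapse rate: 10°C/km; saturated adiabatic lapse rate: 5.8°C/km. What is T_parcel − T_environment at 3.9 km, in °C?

Parcel:
  Dry to 2300 m: -10 × 1.1 km = -11°C, so T = 15.1°C.
  Saturated to 3900 m: -5.8 × 1.6 km = -9.28°C, so T = 5.82°C.
Environment:
  Environment to 3900 m: -11.4 × 2.7 km = -30.78°C, so T = -4.68°C.
T_parcel − T_env = 5.82 − (-4.68) = +10.5°C

+10.5°C (parcel warmer than environment)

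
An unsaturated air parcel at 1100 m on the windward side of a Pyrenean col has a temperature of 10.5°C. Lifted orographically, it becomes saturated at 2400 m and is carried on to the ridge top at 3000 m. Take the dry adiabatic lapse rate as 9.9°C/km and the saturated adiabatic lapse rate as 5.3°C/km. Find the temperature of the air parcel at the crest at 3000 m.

-5.55°C

1100–2400 m, dry: Δz = 1.3 km ⇒ ΔT = -12.87°C; T = -2.37°C
2400–3000 m, saturated: Δz = 0.6 km ⇒ ΔT = -3.18°C; T = -5.55°C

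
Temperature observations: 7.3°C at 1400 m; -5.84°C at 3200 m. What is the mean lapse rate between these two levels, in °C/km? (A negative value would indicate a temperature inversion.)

Γ = −ΔT/Δz = (7.3 − (-5.84)) / (3200 − 1400) m
  = 13.14°C / 1.8 km = 7.3°C/km

7.3°C/km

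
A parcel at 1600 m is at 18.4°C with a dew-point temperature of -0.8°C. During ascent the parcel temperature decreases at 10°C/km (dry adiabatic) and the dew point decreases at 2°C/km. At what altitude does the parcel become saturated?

T and T_d converge at 10 − 2 = 8°C per km
Height above start = (18.4 − (-0.8)) / 8 = 2.4 km
LCL altitude = 1600 m + 2400 m = 4000 m

4000 m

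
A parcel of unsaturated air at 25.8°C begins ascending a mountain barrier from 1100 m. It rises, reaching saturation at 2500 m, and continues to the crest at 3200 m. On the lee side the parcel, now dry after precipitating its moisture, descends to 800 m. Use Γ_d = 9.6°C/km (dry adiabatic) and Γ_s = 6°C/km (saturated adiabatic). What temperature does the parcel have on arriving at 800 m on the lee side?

31.2°C

From 1100 m to 2500 m (dry): cools by 9.6 × 1.4 = 13.44°C, giving 12.36°C.
From 2500 m to 3200 m (saturated): cools by 6 × 0.7 = 4.2°C, giving 8.16°C.
From 3200 m to 800 m (dry descent): warms by 9.6 × 2.4 = 23.04°C, giving 31.2°C.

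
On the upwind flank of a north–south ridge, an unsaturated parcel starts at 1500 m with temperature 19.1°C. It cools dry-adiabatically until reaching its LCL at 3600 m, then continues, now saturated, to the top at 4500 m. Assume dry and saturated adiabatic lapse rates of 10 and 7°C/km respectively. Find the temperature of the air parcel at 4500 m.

-8.2°C

1500 → 3600 m (dry, 10°C/km): ΔT = -10 × 2.1 = -21°C → T = -1.9°C
3600 → 4500 m (saturated, 7°C/km): ΔT = -7 × 0.9 = -6.3°C → T = -8.2°C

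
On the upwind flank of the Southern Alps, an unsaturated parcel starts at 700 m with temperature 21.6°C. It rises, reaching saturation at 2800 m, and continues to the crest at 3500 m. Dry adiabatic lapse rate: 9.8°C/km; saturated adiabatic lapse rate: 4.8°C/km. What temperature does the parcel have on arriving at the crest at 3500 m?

Dry to 2800 m: -9.8 × 2.1 km = -20.58°C, so T = 1.02°C.
Saturated to 3500 m: -4.8 × 0.7 km = -3.36°C, so T = -2.34°C.

-2.34°C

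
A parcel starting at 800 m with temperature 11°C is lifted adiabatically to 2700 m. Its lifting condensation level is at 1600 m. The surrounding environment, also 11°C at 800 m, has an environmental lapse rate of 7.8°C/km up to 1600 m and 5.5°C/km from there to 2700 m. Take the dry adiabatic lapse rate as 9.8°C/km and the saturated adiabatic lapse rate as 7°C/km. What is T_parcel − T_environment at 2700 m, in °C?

Parcel:
  Dry to 1600 m: -9.8 × 0.8 km = -7.84°C, so T = 3.16°C.
  Saturated to 2700 m: -7 × 1.1 km = -7.7°C, so T = -4.54°C.
Environment:
  Environment, lower layer to 1600 m: -7.8 × 0.8 km = -6.24°C, so T = 4.76°C.
  Environment, upper layer to 2700 m: -5.5 × 1.1 km = -6.05°C, so T = -1.29°C.
T_parcel − T_env = -4.54 − (-1.29) = -3.25°C

-3.25°C (parcel cooler than environment)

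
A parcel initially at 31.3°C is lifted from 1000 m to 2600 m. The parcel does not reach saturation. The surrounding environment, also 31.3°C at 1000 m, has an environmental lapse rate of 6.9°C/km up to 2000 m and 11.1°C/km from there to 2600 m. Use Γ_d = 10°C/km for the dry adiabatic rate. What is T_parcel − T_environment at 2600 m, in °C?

-2.44°C (parcel cooler than environment)

Parcel:
  Dry to 2600 m: -10 × 1.6 km = -16°C, so T = 15.3°C.
Environment:
  Environment, lower layer to 2000 m: -6.9 × 1 km = -6.9°C, so T = 24.4°C.
  Environment, upper layer to 2600 m: -11.1 × 0.6 km = -6.66°C, so T = 17.74°C.
T_parcel − T_env = 15.3 − 17.74 = -2.44°C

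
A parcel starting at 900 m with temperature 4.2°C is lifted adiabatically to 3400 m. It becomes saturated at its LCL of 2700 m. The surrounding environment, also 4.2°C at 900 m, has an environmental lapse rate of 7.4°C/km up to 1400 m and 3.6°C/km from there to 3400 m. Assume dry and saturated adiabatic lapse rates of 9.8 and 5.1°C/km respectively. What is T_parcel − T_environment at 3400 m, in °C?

Parcel:
  Dry to 2700 m: -9.8 × 1.8 km = -17.64°C, so T = -13.44°C.
  Saturated to 3400 m: -5.1 × 0.7 km = -3.57°C, so T = -17.01°C.
Environment:
  Environment, lower layer to 1400 m: -7.4 × 0.5 km = -3.7°C, so T = 0.5°C.
  Environment, upper layer to 3400 m: -3.6 × 2 km = -7.2°C, so T = -6.7°C.
T_parcel − T_env = -17.01 − (-6.7) = -10.31°C

-10.31°C (parcel cooler than environment)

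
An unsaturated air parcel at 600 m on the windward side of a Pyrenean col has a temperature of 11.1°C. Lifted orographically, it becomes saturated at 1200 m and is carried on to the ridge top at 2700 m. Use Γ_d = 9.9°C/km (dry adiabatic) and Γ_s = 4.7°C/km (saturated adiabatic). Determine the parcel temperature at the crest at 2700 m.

Dry to 1200 m: -9.9 × 0.6 km = -5.94°C, so T = 5.16°C.
Saturated to 2700 m: -4.7 × 1.5 km = -7.05°C, so T = -1.89°C.

-1.89°C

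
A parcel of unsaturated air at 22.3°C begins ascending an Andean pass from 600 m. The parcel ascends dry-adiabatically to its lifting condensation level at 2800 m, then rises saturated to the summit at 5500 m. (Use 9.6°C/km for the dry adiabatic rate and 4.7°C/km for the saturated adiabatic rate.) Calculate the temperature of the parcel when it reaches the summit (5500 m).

-11.51°C

Dry to 2800 m: -9.6 × 2.2 km = -21.12°C, so T = 1.18°C.
Saturated to 5500 m: -4.7 × 2.7 km = -12.69°C, so T = -11.51°C.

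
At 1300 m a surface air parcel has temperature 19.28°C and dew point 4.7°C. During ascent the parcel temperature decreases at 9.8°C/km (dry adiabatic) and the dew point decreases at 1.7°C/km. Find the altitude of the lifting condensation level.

3100 m

T and T_d converge at 9.8 − 1.7 = 8.1°C per km
Height above start = (19.28 − 4.7) / 8.1 = 1.8 km
LCL altitude = 1300 m + 1800 m = 3100 m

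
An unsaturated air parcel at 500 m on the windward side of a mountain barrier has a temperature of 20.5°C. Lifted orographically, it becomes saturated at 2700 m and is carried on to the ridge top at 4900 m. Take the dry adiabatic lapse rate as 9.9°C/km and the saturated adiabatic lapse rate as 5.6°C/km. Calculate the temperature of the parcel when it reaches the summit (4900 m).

From 500 m to 2700 m (dry): cools by 9.9 × 2.2 = 21.78°C, giving -1.28°C.
From 2700 m to 4900 m (saturated): cools by 5.6 × 2.2 = 12.32°C, giving -13.6°C.

-13.6°C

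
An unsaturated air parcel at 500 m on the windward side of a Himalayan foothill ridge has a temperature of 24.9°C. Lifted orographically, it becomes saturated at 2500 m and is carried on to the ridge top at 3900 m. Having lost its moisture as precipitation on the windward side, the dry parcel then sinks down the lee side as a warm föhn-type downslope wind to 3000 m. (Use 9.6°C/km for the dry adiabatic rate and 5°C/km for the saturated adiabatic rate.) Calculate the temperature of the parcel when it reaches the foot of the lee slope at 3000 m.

7.34°C

From 500 m to 2500 m (dry): cools by 9.6 × 2 = 19.2°C, giving 5.7°C.
From 2500 m to 3900 m (saturated): cools by 5 × 1.4 = 7°C, giving -1.3°C.
From 3900 m to 3000 m (dry descent): warms by 9.6 × 0.9 = 8.64°C, giving 7.34°C.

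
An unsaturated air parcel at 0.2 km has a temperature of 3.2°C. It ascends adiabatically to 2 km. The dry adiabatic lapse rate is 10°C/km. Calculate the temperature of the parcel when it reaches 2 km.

-14.8°C

200 → 2000 m (dry adiabatic, 10°C/km): ΔT = -10 × 1.8 = -18°C → T = -14.8°C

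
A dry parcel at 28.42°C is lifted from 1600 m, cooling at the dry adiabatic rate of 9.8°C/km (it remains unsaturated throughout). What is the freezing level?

Height above start = (28.42 − 0) / 9.8 = 2.9 km
Altitude = 1600 m + 2900 m = 4500 m

4500 m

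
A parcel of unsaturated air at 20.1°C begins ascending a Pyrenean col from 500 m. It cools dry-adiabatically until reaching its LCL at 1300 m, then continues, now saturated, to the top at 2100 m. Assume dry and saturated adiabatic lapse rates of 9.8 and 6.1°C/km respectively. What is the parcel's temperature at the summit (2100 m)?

500 → 1300 m (dry, 9.8°C/km): ΔT = -9.8 × 0.8 = -7.84°C → T = 12.26°C
1300 → 2100 m (saturated, 6.1°C/km): ΔT = -6.1 × 0.8 = -4.88°C → T = 7.38°C

7.38°C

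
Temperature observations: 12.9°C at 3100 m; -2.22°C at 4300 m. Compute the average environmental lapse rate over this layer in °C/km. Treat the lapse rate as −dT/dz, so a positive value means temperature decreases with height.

12.6°C/km

Γ = −ΔT/Δz = (12.9 − (-2.22)) / (4300 − 3100) m
  = 15.12°C / 1.2 km = 12.6°C/km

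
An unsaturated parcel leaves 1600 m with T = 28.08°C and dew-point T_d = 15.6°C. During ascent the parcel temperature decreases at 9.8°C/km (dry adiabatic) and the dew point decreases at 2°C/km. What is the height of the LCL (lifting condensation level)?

T and T_d converge at 9.8 − 2 = 7.8°C per km
Height above start = (28.08 − 15.6) / 7.8 = 1.6 km
LCL altitude = 1600 m + 1600 m = 3200 m

3200 m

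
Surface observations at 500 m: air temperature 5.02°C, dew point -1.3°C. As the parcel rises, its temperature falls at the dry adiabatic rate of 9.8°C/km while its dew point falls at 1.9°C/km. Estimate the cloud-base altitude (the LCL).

T and T_d converge at 9.8 − 1.9 = 7.9°C per km
Height above start = (5.02 − (-1.3)) / 7.9 = 0.8 km
LCL altitude = 500 m + 800 m = 1300 m

1300 m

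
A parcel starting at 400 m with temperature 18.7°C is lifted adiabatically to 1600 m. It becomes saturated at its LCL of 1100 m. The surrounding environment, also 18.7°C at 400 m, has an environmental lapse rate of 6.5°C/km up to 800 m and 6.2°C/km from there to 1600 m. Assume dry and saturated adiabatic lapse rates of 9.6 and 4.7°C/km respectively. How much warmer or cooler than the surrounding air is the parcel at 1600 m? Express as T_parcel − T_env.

-1.51°C (parcel cooler than environment)

Parcel:
  From 400 m to 1100 m (dry): cools by 9.6 × 0.7 = 6.72°C, giving 11.98°C.
  From 1100 m to 1600 m (saturated): cools by 4.7 × 0.5 = 2.35°C, giving 9.63°C.
Environment:
  From 400 m to 800 m (environment, lower layer): cools by 6.5 × 0.4 = 2.6°C, giving 16.1°C.
  From 800 m to 1600 m (environment, upper layer): cools by 6.2 × 0.8 = 4.96°C, giving 11.14°C.
T_parcel − T_env = 9.63 − 11.14 = -1.51°C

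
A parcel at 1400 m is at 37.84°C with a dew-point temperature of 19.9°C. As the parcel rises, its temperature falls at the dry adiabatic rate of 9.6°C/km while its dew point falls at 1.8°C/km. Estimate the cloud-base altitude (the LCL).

3700 m

T and T_d converge at 9.6 − 1.8 = 7.8°C per km
Height above start = (37.84 − 19.9) / 7.8 = 2.3 km
LCL altitude = 1400 m + 2300 m = 3700 m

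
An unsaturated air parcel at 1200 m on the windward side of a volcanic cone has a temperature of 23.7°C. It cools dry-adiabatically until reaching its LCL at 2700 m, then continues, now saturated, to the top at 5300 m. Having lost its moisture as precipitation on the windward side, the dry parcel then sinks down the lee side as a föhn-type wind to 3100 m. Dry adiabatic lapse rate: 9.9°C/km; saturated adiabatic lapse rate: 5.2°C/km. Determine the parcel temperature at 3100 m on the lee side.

17.11°C

Dry to 2700 m: -9.9 × 1.5 km = -14.85°C, so T = 8.85°C.
Saturated to 5300 m: -5.2 × 2.6 km = -13.52°C, so T = -4.67°C.
Dry descent to 3100 m: +9.9 × 2.2 km = +21.78°C, so T = 17.11°C.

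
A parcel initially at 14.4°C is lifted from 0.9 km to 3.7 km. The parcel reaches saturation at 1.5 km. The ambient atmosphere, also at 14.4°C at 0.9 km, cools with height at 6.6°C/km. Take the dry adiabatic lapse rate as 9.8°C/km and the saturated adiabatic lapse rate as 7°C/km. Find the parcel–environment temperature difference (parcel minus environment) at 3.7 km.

-2.8°C (parcel cooler than environment)

Parcel:
  From 900 m to 1500 m (dry): cools by 9.8 × 0.6 = 5.88°C, giving 8.52°C.
  From 1500 m to 3700 m (saturated): cools by 7 × 2.2 = 15.4°C, giving -6.88°C.
Environment:
  From 900 m to 3700 m (environment): cools by 6.6 × 2.8 = 18.48°C, giving -4.08°C.
T_parcel − T_env = -6.88 − (-4.08) = -2.8°C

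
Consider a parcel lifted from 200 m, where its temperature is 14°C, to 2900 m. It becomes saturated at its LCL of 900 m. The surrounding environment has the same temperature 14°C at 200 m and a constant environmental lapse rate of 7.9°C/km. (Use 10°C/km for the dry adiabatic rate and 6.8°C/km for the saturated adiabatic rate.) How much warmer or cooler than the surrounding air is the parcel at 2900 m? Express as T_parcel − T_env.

Parcel:
  200–900 m, dry: Δz = 0.7 km ⇒ ΔT = -7°C; T = 7°C
  900–2900 m, saturated: Δz = 2 km ⇒ ΔT = -13.6°C; T = -6.6°C
Environment:
  200–2900 m, environment: Δz = 2.7 km ⇒ ΔT = -21.33°C; T = -7.33°C
T_parcel − T_env = -6.6 − (-7.33) = +0.73°C

+0.73°C (parcel warmer than environment)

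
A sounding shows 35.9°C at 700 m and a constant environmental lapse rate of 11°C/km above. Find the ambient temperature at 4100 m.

-1.5°C

700–4100 m, environmental: Δz = 3.4 km ⇒ ΔT = -37.4°C; T = -1.5°C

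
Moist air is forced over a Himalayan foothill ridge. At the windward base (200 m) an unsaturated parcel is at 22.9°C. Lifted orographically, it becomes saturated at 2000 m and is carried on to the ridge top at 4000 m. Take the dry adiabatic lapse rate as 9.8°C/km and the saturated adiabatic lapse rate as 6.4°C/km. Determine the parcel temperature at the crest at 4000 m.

From 200 m to 2000 m (dry): cools by 9.8 × 1.8 = 17.64°C, giving 5.26°C.
From 2000 m to 4000 m (saturated): cools by 6.4 × 2 = 12.8°C, giving -7.54°C.

-7.54°C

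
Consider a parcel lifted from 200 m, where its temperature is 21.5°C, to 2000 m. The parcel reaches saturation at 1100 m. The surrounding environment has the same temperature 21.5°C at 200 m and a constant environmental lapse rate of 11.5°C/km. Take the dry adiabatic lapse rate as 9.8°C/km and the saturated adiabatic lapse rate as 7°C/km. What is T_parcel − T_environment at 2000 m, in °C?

+5.58°C (parcel warmer than environment)

Parcel:
  200–1100 m, dry: Δz = 0.9 km ⇒ ΔT = -8.82°C; T = 12.68°C
  1100–2000 m, saturated: Δz = 0.9 km ⇒ ΔT = -6.3°C; T = 6.38°C
Environment:
  200–2000 m, environment: Δz = 1.8 km ⇒ ΔT = -20.7°C; T = 0.8°C
T_parcel − T_env = 6.38 − 0.8 = +5.58°C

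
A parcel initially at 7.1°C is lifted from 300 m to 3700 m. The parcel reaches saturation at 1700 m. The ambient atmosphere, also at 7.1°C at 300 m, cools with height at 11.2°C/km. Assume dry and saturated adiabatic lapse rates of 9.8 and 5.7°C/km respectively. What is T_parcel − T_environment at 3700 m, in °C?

Parcel:
  Dry to 1700 m: -9.8 × 1.4 km = -13.72°C, so T = -6.62°C.
  Saturated to 3700 m: -5.7 × 2 km = -11.4°C, so T = -18.02°C.
Environment:
  Environment to 3700 m: -11.2 × 3.4 km = -38.08°C, so T = -30.98°C.
T_parcel − T_env = -18.02 − (-30.98) = +12.96°C

+12.96°C (parcel warmer than environment)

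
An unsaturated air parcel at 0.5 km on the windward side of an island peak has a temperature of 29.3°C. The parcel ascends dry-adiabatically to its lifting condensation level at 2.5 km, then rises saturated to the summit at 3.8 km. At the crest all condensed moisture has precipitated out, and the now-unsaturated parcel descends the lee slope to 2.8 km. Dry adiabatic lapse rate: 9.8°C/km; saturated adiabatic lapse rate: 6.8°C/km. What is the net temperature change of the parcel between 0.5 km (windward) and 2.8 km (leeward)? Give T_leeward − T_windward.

-18.64°C

500 → 2500 m (dry, 9.8°C/km): ΔT = -9.8 × 2 = -19.6°C → T = 9.7°C
2500 → 3800 m (saturated, 6.8°C/km): ΔT = -6.8 × 1.3 = -8.84°C → T = 0.86°C
3800 → 2800 m (dry descent, 9.8°C/km): ΔT = +9.8 × 1 = +9.8°C → T = 10.66°C
Net change vs windward start: 10.66 − 29.3 = -18.64°C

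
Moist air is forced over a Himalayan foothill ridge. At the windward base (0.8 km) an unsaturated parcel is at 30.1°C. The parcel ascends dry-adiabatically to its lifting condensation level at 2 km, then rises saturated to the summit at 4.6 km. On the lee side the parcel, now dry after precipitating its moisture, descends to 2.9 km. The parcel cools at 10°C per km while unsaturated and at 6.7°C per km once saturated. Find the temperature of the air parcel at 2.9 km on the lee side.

800–2000 m, dry: Δz = 1.2 km ⇒ ΔT = -12°C; T = 18.1°C
2000–4600 m, saturated: Δz = 2.6 km ⇒ ΔT = -17.42°C; T = 0.68°C
4600–2900 m, dry descent: Δz = 1.7 km ⇒ ΔT = +17°C; T = 17.68°C

17.68°C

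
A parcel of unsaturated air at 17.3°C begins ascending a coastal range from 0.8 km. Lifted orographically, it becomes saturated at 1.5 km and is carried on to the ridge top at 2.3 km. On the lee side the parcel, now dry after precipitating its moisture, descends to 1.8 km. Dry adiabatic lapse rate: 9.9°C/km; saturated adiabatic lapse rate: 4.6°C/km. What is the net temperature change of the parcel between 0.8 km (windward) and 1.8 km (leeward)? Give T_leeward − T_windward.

-5.66°C

Dry to 1500 m: -9.9 × 0.7 km = -6.93°C, so T = 10.37°C.
Saturated to 2300 m: -4.6 × 0.8 km = -3.68°C, so T = 6.69°C.
Dry descent to 1800 m: +9.9 × 0.5 km = +4.95°C, so T = 11.64°C.
Net change vs windward start: 11.64 − 17.3 = -5.66°C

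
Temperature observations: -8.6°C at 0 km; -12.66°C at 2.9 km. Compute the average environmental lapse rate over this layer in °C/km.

1.4°C/km

Γ = −ΔT/Δz = (-8.6 − (-12.66)) / (2900 − 0) m
  = 4.06°C / 2.9 km = 1.4°C/km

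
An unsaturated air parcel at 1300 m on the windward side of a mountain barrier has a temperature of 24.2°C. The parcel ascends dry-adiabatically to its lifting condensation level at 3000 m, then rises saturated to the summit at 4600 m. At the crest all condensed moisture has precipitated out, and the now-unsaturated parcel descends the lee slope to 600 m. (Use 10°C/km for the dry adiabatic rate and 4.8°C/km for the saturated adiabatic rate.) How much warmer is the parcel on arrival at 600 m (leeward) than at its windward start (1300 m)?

+15.32°C

Dry to 3000 m: -10 × 1.7 km = -17°C, so T = 7.2°C.
Saturated to 4600 m: -4.8 × 1.6 km = -7.68°C, so T = -0.48°C.
Dry descent to 600 m: +10 × 4 km = +40°C, so T = 39.52°C.
Net change vs windward start: 39.52 − 24.2 = +15.32°C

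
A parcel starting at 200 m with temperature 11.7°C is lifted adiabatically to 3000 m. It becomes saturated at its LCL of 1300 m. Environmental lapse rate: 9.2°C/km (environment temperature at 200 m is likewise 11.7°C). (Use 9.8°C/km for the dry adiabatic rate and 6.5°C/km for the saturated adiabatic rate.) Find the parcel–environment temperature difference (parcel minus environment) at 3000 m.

+3.93°C (parcel warmer than environment)

Parcel:
  Dry to 1300 m: -9.8 × 1.1 km = -10.78°C, so T = 0.92°C.
  Saturated to 3000 m: -6.5 × 1.7 km = -11.05°C, so T = -10.13°C.
Environment:
  Environment to 3000 m: -9.2 × 2.8 km = -25.76°C, so T = -14.06°C.
T_parcel − T_env = -10.13 − (-14.06) = +3.93°C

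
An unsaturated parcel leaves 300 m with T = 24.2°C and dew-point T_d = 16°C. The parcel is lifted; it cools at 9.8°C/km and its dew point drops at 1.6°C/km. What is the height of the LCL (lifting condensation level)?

T and T_d converge at 9.8 − 1.6 = 8.2°C per km
Height above start = (24.2 − 16) / 8.2 = 1 km
LCL altitude = 300 m + 1000 m = 1300 m

1300 m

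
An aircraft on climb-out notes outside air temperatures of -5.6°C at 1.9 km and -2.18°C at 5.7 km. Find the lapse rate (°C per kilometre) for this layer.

-0.9°C/km

Γ = −ΔT/Δz = (-5.6 − (-2.18)) / (5700 − 1900) m
  = -3.42°C / 3.8 km = -0.9°C/km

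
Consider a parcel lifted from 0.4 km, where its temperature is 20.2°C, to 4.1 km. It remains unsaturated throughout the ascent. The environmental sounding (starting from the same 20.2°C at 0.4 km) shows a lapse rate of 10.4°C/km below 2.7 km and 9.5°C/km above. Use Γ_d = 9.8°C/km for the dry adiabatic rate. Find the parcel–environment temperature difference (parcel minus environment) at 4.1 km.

+0.96°C (parcel warmer than environment)

Parcel:
  400 → 4100 m (dry, 9.8°C/km): ΔT = -9.8 × 3.7 = -36.26°C → T = -16.06°C
Environment:
  400 → 2700 m (environment, lower layer, 10.4°C/km): ΔT = -10.4 × 2.3 = -23.92°C → T = -3.72°C
  2700 → 4100 m (environment, upper layer, 9.5°C/km): ΔT = -9.5 × 1.4 = -13.3°C → T = -17.02°C
T_parcel − T_env = -16.06 − (-17.02) = +0.96°C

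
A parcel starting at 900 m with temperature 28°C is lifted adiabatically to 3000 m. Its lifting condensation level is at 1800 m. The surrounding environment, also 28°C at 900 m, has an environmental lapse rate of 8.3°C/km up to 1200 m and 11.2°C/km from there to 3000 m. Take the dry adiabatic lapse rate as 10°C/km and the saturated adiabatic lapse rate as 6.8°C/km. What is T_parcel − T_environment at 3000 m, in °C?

Parcel:
  900–1800 m, dry: Δz = 0.9 km ⇒ ΔT = -9°C; T = 19°C
  1800–3000 m, saturated: Δz = 1.2 km ⇒ ΔT = -8.16°C; T = 10.84°C
Environment:
  900–1200 m, environment, lower layer: Δz = 0.3 km ⇒ ΔT = -2.49°C; T = 25.51°C
  1200–3000 m, environment, upper layer: Δz = 1.8 km ⇒ ΔT = -20.16°C; T = 5.35°C
T_parcel − T_env = 10.84 − 5.35 = +5.49°C

+5.49°C (parcel warmer than environment)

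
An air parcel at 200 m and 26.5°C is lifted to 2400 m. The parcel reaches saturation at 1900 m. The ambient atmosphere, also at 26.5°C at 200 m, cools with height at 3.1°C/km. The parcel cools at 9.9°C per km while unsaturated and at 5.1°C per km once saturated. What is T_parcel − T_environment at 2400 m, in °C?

-12.56°C (parcel cooler than environment)

Parcel:
  200 → 1900 m (dry, 9.9°C/km): ΔT = -9.9 × 1.7 = -16.83°C → T = 9.67°C
  1900 → 2400 m (saturated, 5.1°C/km): ΔT = -5.1 × 0.5 = -2.55°C → T = 7.12°C
Environment:
  200 → 2400 m (environment, 3.1°C/km): ΔT = -3.1 × 2.2 = -6.82°C → T = 19.68°C
T_parcel − T_env = 7.12 − 19.68 = -12.56°C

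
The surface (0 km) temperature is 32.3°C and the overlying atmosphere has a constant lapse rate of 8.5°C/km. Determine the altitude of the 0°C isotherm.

3.8 km

Height above start = (32.3 − 0) / 8.5 = 3.8 km
Altitude = 0 m + 3800 m = 3800 m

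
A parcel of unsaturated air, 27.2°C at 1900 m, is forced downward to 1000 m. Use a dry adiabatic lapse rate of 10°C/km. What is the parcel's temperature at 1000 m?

1900–1000 m, dry adiabatic: Δz = 0.9 km ⇒ ΔT = +9°C; T = 36.2°C

36.2°C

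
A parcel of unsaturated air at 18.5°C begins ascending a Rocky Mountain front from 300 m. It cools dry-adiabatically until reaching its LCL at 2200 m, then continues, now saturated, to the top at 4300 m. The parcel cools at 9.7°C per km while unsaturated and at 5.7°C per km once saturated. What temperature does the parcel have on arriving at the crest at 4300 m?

300 → 2200 m (dry, 9.7°C/km): ΔT = -9.7 × 1.9 = -18.43°C → T = 0.07°C
2200 → 4300 m (saturated, 5.7°C/km): ΔT = -5.7 × 2.1 = -11.97°C → T = -11.9°C

-11.9°C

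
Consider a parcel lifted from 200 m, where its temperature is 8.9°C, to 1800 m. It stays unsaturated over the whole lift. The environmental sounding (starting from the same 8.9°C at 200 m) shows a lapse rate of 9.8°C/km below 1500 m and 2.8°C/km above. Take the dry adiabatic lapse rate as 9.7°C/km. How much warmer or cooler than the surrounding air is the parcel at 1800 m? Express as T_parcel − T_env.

Parcel:
  200–1800 m, dry: Δz = 1.6 km ⇒ ΔT = -15.52°C; T = -6.62°C
Environment:
  200–1500 m, environment, lower layer: Δz = 1.3 km ⇒ ΔT = -12.74°C; T = -3.84°C
  1500–1800 m, environment, upper layer: Δz = 0.3 km ⇒ ΔT = -0.84°C; T = -4.68°C
T_parcel − T_env = -6.62 − (-4.68) = -1.94°C

-1.94°C (parcel cooler than environment)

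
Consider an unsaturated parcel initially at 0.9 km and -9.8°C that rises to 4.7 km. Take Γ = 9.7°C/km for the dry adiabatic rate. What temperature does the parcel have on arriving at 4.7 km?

-46.66°C

From 900 m to 4700 m (dry adiabatic): cools by 9.7 × 3.8 = 36.86°C, giving -46.66°C.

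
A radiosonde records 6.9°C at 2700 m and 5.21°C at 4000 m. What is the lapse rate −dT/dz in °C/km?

1.3°C/km

Γ = −ΔT/Δz = (6.9 − 5.21) / (4000 − 2700) m
  = 1.69°C / 1.3 km = 1.3°C/km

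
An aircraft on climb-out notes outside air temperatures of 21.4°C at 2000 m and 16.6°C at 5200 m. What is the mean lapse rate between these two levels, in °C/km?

1.5°C/km

Γ = −ΔT/Δz = (21.4 − 16.6) / (5200 − 2000) m
  = 4.8°C / 3.2 km = 1.5°C/km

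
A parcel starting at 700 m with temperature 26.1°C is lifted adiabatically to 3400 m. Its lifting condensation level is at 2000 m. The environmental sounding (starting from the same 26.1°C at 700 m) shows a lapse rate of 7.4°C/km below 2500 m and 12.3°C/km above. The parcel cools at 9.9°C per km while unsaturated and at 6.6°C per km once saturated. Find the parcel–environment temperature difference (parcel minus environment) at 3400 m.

Parcel:
  700–2000 m, dry: Δz = 1.3 km ⇒ ΔT = -12.87°C; T = 13.23°C
  2000–3400 m, saturated: Δz = 1.4 km ⇒ ΔT = -9.24°C; T = 3.99°C
Environment:
  700–2500 m, environment, lower layer: Δz = 1.8 km ⇒ ΔT = -13.32°C; T = 12.78°C
  2500–3400 m, environment, upper layer: Δz = 0.9 km ⇒ ΔT = -11.07°C; T = 1.71°C
T_parcel − T_env = 3.99 − 1.71 = +2.28°C

+2.28°C (parcel warmer than environment)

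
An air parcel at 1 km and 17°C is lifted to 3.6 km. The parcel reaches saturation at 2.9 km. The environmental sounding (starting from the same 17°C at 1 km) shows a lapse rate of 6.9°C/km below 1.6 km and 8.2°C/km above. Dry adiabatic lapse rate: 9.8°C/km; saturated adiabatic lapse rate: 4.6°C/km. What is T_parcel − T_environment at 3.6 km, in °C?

Parcel:
  1000–2900 m, dry: Δz = 1.9 km ⇒ ΔT = -18.62°C; T = -1.62°C
  2900–3600 m, saturated: Δz = 0.7 km ⇒ ΔT = -3.22°C; T = -4.84°C
Environment:
  1000–1600 m, environment, lower layer: Δz = 0.6 km ⇒ ΔT = -4.14°C; T = 12.86°C
  1600–3600 m, environment, upper layer: Δz = 2 km ⇒ ΔT = -16.4°C; T = -3.54°C
T_parcel − T_env = -4.84 − (-3.54) = -1.3°C

-1.3°C (parcel cooler than environment)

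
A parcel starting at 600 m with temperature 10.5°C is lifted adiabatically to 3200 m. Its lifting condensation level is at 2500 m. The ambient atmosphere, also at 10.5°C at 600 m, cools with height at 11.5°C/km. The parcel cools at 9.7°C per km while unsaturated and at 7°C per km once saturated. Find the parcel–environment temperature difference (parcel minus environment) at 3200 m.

+6.57°C (parcel warmer than environment)

Parcel:
  Dry to 2500 m: -9.7 × 1.9 km = -18.43°C, so T = -7.93°C.
  Saturated to 3200 m: -7 × 0.7 km = -4.9°C, so T = -12.83°C.
Environment:
  Environment to 3200 m: -11.5 × 2.6 km = -29.9°C, so T = -19.4°C.
T_parcel − T_env = -12.83 − (-19.4) = +6.57°C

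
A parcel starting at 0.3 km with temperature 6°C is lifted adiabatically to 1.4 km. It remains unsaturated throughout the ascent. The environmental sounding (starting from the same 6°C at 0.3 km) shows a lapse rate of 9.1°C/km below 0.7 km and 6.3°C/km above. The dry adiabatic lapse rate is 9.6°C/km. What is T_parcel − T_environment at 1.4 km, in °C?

Parcel:
  300 → 1400 m (dry, 9.6°C/km): ΔT = -9.6 × 1.1 = -10.56°C → T = -4.56°C
Environment:
  300 → 700 m (environment, lower layer, 9.1°C/km): ΔT = -9.1 × 0.4 = -3.64°C → T = 2.36°C
  700 → 1400 m (environment, upper layer, 6.3°C/km): ΔT = -6.3 × 0.7 = -4.41°C → T = -2.05°C
T_parcel − T_env = -4.56 − (-2.05) = -2.51°C

-2.51°C (parcel cooler than environment)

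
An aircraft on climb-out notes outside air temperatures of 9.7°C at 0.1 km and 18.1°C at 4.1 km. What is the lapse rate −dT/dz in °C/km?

-2.1°C/km

Γ = −ΔT/Δz = (9.7 − 18.1) / (4100 − 100) m
  = -8.4°C / 4 km = -2.1°C/km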